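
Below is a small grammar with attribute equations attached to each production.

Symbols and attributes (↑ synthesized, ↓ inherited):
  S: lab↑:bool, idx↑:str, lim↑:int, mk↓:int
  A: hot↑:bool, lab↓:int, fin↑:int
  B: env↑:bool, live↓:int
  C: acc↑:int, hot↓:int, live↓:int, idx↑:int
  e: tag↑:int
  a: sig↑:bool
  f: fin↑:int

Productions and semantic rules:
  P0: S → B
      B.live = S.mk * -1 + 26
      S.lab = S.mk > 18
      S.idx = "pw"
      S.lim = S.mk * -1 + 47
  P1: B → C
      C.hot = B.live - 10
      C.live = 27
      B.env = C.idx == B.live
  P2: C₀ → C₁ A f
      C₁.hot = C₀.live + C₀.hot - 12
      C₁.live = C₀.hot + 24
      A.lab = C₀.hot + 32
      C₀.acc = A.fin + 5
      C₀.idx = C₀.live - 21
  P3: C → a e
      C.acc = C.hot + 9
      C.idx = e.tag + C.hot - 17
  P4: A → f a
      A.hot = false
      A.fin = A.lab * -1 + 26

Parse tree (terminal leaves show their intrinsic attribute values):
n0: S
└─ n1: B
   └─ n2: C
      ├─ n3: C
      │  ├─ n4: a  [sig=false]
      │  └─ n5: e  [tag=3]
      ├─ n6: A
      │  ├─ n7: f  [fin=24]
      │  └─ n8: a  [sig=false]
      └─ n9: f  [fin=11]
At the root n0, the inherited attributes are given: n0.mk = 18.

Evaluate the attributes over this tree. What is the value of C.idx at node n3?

1. n0.mk = 18  [given at root]
2. n1.live = 8  [S.mk * -1 + 26]
3. n2.hot = -2  [B.live - 10]
4. n2.live = 27  [27]
5. n3.hot = 13  [C₀.live + C₀.hot - 12]
6. n3.live = 22  [C₀.hot + 24]
7. n4.sig = false  [terminal]
8. n5.tag = 3  [terminal]
9. n3.acc = 22  [C.hot + 9]
10. n3.idx = -1  [e.tag + C.hot - 17]
11. n6.lab = 30  [C₀.hot + 32]
12. n7.fin = 24  [terminal]
13. n8.sig = false  [terminal]
14. n6.hot = false  [false]
15. n6.fin = -4  [A.lab * -1 + 26]
16. n9.fin = 11  [terminal]
17. n2.acc = 1  [A.fin + 5]
18. n2.idx = 6  [C₀.live - 21]
19. n1.env = false  [C.idx == B.live]
20. n0.lab = false  [S.mk > 18]
21. n0.idx = "pw"  ["pw"]
22. n0.lim = 29  [S.mk * -1 + 47]

-1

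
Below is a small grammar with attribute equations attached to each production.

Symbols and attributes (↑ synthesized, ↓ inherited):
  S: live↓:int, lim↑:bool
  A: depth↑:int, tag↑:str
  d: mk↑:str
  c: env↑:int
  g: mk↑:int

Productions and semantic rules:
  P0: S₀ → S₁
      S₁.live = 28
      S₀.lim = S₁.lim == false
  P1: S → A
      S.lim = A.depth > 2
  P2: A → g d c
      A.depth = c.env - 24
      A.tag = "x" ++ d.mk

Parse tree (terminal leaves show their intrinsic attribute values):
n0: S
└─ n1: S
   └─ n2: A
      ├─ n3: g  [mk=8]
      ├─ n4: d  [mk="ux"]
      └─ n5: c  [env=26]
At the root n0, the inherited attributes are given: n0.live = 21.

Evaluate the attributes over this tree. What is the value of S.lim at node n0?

true

1. n0.live = 21  [given at root]
2. n1.live = 28  [28]
3. n3.mk = 8  [terminal]
4. n4.mk = "ux"  [terminal]
5. n5.env = 26  [terminal]
6. n2.depth = 2  [c.env - 24]
7. n2.tag = "xux"  ["x" ++ d.mk]
8. n1.lim = false  [A.depth > 2]
9. n0.lim = true  [S₁.lim == false]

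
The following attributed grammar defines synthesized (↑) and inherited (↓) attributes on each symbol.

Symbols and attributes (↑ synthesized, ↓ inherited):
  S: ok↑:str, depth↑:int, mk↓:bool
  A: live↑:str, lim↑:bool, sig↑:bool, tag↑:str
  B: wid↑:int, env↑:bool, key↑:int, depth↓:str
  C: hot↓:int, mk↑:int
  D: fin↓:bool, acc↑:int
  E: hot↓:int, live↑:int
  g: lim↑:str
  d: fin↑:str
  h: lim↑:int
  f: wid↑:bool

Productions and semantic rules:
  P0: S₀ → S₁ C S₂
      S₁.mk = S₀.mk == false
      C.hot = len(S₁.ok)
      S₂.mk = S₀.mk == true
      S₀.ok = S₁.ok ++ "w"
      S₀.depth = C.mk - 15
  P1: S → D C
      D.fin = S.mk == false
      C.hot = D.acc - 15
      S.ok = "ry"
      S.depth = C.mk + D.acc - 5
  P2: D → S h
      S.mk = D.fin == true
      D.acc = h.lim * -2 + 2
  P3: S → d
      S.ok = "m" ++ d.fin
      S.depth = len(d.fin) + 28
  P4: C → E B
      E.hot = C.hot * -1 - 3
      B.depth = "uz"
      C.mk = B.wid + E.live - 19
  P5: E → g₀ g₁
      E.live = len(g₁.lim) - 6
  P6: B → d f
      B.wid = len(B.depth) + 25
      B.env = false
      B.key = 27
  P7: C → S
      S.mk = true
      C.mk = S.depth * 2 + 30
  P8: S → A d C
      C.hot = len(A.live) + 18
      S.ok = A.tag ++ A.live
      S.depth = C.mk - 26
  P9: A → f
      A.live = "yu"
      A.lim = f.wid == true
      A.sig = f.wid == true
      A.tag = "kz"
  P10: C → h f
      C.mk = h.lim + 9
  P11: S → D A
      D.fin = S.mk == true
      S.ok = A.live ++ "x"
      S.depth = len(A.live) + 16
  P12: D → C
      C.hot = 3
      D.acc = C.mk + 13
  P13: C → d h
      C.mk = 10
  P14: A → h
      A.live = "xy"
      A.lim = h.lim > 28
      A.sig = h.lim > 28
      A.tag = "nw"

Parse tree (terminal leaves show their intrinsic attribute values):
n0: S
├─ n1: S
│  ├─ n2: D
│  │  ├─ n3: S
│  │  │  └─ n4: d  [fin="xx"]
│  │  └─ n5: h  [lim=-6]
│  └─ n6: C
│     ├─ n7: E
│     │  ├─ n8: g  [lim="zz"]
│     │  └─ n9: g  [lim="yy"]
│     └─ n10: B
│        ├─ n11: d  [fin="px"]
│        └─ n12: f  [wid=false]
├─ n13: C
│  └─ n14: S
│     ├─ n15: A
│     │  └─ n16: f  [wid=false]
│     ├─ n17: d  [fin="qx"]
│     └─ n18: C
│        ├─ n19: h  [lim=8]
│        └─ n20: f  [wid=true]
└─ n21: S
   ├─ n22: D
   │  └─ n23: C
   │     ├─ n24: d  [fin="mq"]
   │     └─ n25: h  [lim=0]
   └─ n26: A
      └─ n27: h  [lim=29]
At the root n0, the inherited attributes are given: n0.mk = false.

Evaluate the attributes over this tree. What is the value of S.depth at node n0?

1. n0.mk = false  [given at root]
2. n1.mk = true  [S₀.mk == false]
3. n2.fin = false  [S.mk == false]
4. n3.mk = false  [D.fin == true]
5. n4.fin = "xx"  [terminal]
6. n3.ok = "mxx"  ["m" ++ d.fin]
7. n3.depth = 30  [len(d.fin) + 28]
8. n5.lim = -6  [terminal]
9. n2.acc = 14  [h.lim * -2 + 2]
10. n6.hot = -1  [D.acc - 15]
11. n7.hot = -2  [C.hot * -1 - 3]
12. n8.lim = "zz"  [terminal]
13. n9.lim = "yy"  [terminal]
14. n7.live = -4  [len(g₁.lim) - 6]
15. n10.depth = "uz"  ["uz"]
16. n11.fin = "px"  [terminal]
17. n12.wid = false  [terminal]
18. n10.wid = 27  [len(B.depth) + 25]
19. n10.env = false  [false]
20. n10.key = 27  [27]
21. n6.mk = 4  [B.wid + E.live - 19]
22. n1.ok = "ry"  ["ry"]
23. n1.depth = 13  [C.mk + D.acc - 5]
24. n13.hot = 2  [len(S₁.ok)]
25. n14.mk = true  [true]
26. n16.wid = false  [terminal]
27. n15.live = "yu"  ["yu"]
28. n15.lim = false  [f.wid == true]
29. n15.sig = false  [f.wid == true]
30. n15.tag = "kz"  ["kz"]
31. n17.fin = "qx"  [terminal]
32. n18.hot = 20  [len(A.live) + 18]
33. n19.lim = 8  [terminal]
34. n20.wid = true  [terminal]
35. n18.mk = 17  [h.lim + 9]
36. n14.ok = "kzyu"  [A.tag ++ A.live]
37. n14.depth = -9  [C.mk - 26]
38. n13.mk = 12  [S.depth * 2 + 30]
39. n21.mk = false  [S₀.mk == true]
40. n22.fin = false  [S.mk == true]
41. n23.hot = 3  [3]
42. n24.fin = "mq"  [terminal]
43. n25.lim = 0  [terminal]
44. n23.mk = 10  [10]
45. n22.acc = 23  [C.mk + 13]
46. n27.lim = 29  [terminal]
47. n26.live = "xy"  ["xy"]
48. n26.lim = true  [h.lim > 28]
49. n26.sig = true  [h.lim > 28]
50. n26.tag = "nw"  ["nw"]
51. n21.ok = "xyx"  [A.live ++ "x"]
52. n21.depth = 18  [len(A.live) + 16]
53. n0.ok = "ryw"  [S₁.ok ++ "w"]
54. n0.depth = -3  [C.mk - 15]

-3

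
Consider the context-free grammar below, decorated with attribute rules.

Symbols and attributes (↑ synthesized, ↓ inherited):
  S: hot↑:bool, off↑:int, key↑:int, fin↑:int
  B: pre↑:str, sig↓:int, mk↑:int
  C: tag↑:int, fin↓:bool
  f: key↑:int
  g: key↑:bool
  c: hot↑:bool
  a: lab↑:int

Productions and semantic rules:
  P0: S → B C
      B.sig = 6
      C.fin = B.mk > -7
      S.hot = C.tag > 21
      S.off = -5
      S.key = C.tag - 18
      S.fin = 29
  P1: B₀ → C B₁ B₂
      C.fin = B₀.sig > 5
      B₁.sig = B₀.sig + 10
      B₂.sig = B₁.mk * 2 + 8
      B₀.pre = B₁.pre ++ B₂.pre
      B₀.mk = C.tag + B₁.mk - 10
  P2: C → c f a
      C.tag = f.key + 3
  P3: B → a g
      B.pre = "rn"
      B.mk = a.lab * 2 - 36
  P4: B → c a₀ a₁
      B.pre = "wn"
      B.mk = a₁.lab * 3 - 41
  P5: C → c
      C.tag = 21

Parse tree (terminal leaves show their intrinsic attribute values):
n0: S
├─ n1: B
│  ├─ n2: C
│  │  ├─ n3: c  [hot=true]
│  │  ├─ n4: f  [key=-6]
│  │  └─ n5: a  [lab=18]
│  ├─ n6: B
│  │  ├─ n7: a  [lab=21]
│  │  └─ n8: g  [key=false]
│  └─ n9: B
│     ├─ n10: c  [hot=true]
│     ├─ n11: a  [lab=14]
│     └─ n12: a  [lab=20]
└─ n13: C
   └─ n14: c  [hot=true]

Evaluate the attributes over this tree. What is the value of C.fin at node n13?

1. n1.sig = 6  [6]
2. n2.fin = true  [B₀.sig > 5]
3. n3.hot = true  [terminal]
4. n4.key = -6  [terminal]
5. n5.lab = 18  [terminal]
6. n2.tag = -3  [f.key + 3]
7. n6.sig = 16  [B₀.sig + 10]
8. n7.lab = 21  [terminal]
9. n8.key = false  [terminal]
10. n6.pre = "rn"  ["rn"]
11. n6.mk = 6  [a.lab * 2 - 36]
12. n9.sig = 20  [B₁.mk * 2 + 8]
13. n10.hot = true  [terminal]
14. n11.lab = 14  [terminal]
15. n12.lab = 20  [terminal]
16. n9.pre = "wn"  ["wn"]
17. n9.mk = 19  [a₁.lab * 3 - 41]
18. n1.pre = "rnwn"  [B₁.pre ++ B₂.pre]
19. n1.mk = -7  [C.tag + B₁.mk - 10]
20. n13.fin = false  [B.mk > -7]
21. n14.hot = true  [terminal]
22. n13.tag = 21  [21]
23. n0.hot = false  [C.tag > 21]
24. n0.off = -5  [-5]
25. n0.key = 3  [C.tag - 18]
26. n0.fin = 29  [29]

false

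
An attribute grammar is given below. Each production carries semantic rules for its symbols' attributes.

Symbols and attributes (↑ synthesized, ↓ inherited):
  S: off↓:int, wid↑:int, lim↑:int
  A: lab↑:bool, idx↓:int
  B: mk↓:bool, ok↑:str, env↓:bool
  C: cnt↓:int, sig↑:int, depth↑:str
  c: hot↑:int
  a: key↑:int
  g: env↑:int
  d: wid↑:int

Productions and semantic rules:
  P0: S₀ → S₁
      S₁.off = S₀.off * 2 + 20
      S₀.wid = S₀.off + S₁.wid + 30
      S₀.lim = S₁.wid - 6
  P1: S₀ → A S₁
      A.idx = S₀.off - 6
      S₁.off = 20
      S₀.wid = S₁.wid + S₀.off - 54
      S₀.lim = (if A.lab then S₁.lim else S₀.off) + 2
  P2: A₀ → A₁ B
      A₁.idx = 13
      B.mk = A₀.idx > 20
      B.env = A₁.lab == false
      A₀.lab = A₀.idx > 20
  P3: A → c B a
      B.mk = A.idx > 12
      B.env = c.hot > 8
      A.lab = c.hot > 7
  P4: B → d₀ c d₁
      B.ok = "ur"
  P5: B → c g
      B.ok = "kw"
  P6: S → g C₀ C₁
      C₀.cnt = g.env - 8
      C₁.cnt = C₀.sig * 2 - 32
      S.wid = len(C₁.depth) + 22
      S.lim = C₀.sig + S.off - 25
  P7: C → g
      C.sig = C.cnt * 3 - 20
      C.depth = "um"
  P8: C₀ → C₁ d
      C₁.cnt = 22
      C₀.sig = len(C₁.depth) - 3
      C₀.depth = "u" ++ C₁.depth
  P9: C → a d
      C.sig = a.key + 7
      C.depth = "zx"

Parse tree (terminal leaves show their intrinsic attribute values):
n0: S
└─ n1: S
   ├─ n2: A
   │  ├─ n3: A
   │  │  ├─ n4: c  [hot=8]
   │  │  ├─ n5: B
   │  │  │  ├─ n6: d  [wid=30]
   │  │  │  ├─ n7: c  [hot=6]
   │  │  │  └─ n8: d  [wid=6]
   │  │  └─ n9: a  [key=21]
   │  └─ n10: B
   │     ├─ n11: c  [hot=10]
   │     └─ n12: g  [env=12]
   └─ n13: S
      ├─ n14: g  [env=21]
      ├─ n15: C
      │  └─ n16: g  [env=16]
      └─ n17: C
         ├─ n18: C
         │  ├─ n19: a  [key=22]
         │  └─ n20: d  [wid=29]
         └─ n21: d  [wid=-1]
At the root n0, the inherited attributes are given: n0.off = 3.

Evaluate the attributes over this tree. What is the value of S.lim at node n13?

14

1. n0.off = 3  [given at root]
2. n1.off = 26  [S₀.off * 2 + 20]
3. n2.idx = 20  [S₀.off - 6]
4. n3.idx = 13  [13]
5. n4.hot = 8  [terminal]
6. n5.mk = true  [A.idx > 12]
7. n5.env = false  [c.hot > 8]
8. n6.wid = 30  [terminal]
9. n7.hot = 6  [terminal]
10. n8.wid = 6  [terminal]
11. n5.ok = "ur"  ["ur"]
12. n9.key = 21  [terminal]
13. n3.lab = true  [c.hot > 7]
14. n10.mk = false  [A₀.idx > 20]
15. n10.env = false  [A₁.lab == false]
16. n11.hot = 10  [terminal]
17. n12.env = 12  [terminal]
18. n10.ok = "kw"  ["kw"]
19. n2.lab = false  [A₀.idx > 20]
20. n13.off = 20  [20]
21. n14.env = 21  [terminal]
22. n15.cnt = 13  [g.env - 8]
23. n16.env = 16  [terminal]
24. n15.sig = 19  [C.cnt * 3 - 20]
25. n15.depth = "um"  ["um"]
26. n17.cnt = 6  [C₀.sig * 2 - 32]
27. n18.cnt = 22  [22]
28. n19.key = 22  [terminal]
29. n20.wid = 29  [terminal]
30. n18.sig = 29  [a.key + 7]
31. n18.depth = "zx"  ["zx"]
32. n21.wid = -1  [terminal]
33. n17.sig = -1  [len(C₁.depth) - 3]
34. n17.depth = "uzx"  ["u" ++ C₁.depth]
35. n13.wid = 25  [len(C₁.depth) + 22]
36. n13.lim = 14  [C₀.sig + S.off - 25]
37. n1.wid = -3  [S₁.wid + S₀.off - 54]
38. n1.lim = 28  [(if A.lab then S₁.lim else S₀.off) + 2]
39. n0.wid = 30  [S₀.off + S₁.wid + 30]
40. n0.lim = -9  [S₁.wid - 6]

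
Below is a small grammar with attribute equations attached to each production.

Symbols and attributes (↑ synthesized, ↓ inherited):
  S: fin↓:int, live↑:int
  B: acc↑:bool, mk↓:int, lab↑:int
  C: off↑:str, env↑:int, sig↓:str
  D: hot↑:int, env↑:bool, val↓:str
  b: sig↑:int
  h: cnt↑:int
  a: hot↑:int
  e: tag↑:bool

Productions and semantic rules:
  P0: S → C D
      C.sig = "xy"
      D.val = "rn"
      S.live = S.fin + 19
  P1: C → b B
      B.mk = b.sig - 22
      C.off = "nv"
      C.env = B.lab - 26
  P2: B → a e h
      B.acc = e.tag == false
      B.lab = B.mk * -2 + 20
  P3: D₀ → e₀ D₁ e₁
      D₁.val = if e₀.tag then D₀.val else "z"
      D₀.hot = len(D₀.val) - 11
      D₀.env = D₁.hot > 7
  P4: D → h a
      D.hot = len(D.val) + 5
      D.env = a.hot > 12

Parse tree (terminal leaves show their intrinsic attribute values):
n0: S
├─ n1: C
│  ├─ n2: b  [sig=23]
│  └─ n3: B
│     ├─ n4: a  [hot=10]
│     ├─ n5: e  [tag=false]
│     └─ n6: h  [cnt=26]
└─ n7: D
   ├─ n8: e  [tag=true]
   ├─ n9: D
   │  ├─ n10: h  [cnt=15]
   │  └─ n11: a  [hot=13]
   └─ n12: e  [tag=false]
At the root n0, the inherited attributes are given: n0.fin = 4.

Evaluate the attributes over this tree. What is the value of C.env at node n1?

1. n0.fin = 4  [given at root]
2. n1.sig = "xy"  ["xy"]
3. n2.sig = 23  [terminal]
4. n3.mk = 1  [b.sig - 22]
5. n4.hot = 10  [terminal]
6. n5.tag = false  [terminal]
7. n6.cnt = 26  [terminal]
8. n3.acc = true  [e.tag == false]
9. n3.lab = 18  [B.mk * -2 + 20]
10. n1.off = "nv"  ["nv"]
11. n1.env = -8  [B.lab - 26]
12. n7.val = "rn"  ["rn"]
13. n8.tag = true  [terminal]
14. n9.val = "rn"  [if e₀.tag then D₀.val else "z"]
15. n10.cnt = 15  [terminal]
16. n11.hot = 13  [terminal]
17. n9.hot = 7  [len(D.val) + 5]
18. n9.env = true  [a.hot > 12]
19. n12.tag = false  [terminal]
20. n7.hot = -9  [len(D₀.val) - 11]
21. n7.env = false  [D₁.hot > 7]
22. n0.live = 23  [S.fin + 19]

-8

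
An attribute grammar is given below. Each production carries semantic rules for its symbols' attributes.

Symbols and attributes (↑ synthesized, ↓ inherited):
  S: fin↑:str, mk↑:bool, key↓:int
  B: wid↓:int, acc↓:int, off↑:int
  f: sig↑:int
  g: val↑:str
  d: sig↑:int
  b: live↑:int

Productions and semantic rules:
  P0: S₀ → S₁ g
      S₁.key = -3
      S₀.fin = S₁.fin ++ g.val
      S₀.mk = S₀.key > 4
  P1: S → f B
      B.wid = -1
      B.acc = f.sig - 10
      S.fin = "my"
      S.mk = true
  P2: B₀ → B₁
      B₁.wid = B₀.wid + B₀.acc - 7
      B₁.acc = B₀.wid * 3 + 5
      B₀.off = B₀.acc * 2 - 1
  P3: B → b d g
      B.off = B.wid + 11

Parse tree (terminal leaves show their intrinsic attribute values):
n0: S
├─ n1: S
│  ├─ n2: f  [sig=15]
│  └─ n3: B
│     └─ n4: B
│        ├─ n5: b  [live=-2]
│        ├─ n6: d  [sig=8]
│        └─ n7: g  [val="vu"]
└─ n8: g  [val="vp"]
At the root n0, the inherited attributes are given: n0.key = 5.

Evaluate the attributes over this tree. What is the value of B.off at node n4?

1. n0.key = 5  [given at root]
2. n1.key = -3  [-3]
3. n2.sig = 15  [terminal]
4. n3.wid = -1  [-1]
5. n3.acc = 5  [f.sig - 10]
6. n4.wid = -3  [B₀.wid + B₀.acc - 7]
7. n4.acc = 2  [B₀.wid * 3 + 5]
8. n5.live = -2  [terminal]
9. n6.sig = 8  [terminal]
10. n7.val = "vu"  [terminal]
11. n4.off = 8  [B.wid + 11]
12. n3.off = 9  [B₀.acc * 2 - 1]
13. n1.fin = "my"  ["my"]
14. n1.mk = true  [true]
15. n8.val = "vp"  [terminal]
16. n0.fin = "myvp"  [S₁.fin ++ g.val]
17. n0.mk = true  [S₀.key > 4]

8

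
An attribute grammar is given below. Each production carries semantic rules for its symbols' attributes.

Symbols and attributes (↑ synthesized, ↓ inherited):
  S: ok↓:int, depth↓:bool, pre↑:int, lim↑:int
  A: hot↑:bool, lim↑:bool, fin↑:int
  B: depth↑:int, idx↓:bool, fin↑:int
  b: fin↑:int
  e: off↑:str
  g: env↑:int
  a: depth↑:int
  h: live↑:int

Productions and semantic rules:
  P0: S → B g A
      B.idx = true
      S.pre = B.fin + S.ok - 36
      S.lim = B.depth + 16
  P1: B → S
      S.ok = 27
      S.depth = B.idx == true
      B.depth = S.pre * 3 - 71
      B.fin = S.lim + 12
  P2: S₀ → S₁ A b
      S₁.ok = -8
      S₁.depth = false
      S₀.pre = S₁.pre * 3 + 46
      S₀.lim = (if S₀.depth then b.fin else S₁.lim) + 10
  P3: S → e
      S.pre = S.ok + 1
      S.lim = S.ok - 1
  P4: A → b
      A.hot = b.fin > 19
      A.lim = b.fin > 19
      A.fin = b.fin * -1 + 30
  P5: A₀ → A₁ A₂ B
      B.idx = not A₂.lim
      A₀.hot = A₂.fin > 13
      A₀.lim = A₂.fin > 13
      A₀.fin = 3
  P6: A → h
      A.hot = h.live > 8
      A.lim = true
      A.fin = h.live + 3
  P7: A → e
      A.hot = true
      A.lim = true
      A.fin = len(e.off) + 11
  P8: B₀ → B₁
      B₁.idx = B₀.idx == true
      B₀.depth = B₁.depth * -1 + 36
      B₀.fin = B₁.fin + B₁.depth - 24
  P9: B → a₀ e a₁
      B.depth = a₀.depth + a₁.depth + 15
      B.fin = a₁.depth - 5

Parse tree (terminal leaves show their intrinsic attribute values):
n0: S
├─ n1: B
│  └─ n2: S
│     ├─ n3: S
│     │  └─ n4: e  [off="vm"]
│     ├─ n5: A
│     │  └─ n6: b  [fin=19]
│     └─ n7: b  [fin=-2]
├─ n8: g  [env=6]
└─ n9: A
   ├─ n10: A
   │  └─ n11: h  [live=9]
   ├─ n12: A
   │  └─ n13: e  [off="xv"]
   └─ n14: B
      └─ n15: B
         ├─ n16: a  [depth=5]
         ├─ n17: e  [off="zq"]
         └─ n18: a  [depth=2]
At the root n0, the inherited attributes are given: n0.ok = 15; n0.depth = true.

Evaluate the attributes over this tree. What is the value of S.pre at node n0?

1. n0.ok = 15  [given at root]
2. n0.depth = true  [given at root]
3. n1.idx = true  [true]
4. n2.ok = 27  [27]
5. n2.depth = true  [B.idx == true]
6. n3.ok = -8  [-8]
7. n3.depth = false  [false]
8. n4.off = "vm"  [terminal]
9. n3.pre = -7  [S.ok + 1]
10. n3.lim = -9  [S.ok - 1]
11. n6.fin = 19  [terminal]
12. n5.hot = false  [b.fin > 19]
13. n5.lim = false  [b.fin > 19]
14. n5.fin = 11  [b.fin * -1 + 30]
15. n7.fin = -2  [terminal]
16. n2.pre = 25  [S₁.pre * 3 + 46]
17. n2.lim = 8  [(if S₀.depth then b.fin else S₁.lim) + 10]
18. n1.depth = 4  [S.pre * 3 - 71]
19. n1.fin = 20  [S.lim + 12]
20. n8.env = 6  [terminal]
21. n11.live = 9  [terminal]
22. n10.hot = true  [h.live > 8]
23. n10.lim = true  [true]
24. n10.fin = 12  [h.live + 3]
25. n13.off = "xv"  [terminal]
26. n12.hot = true  [true]
27. n12.lim = true  [true]
28. n12.fin = 13  [len(e.off) + 11]
29. n14.idx = false  [not A₂.lim]
30. n15.idx = false  [B₀.idx == true]
31. n16.depth = 5  [terminal]
32. n17.off = "zq"  [terminal]
33. n18.depth = 2  [terminal]
34. n15.depth = 22  [a₀.depth + a₁.depth + 15]
35. n15.fin = -3  [a₁.depth - 5]
36. n14.depth = 14  [B₁.depth * -1 + 36]
37. n14.fin = -5  [B₁.fin + B₁.depth - 24]
38. n9.hot = false  [A₂.fin > 13]
39. n9.lim = false  [A₂.fin > 13]
40. n9.fin = 3  [3]
41. n0.pre = -1  [B.fin + S.ok - 36]
42. n0.lim = 20  [B.depth + 16]

-1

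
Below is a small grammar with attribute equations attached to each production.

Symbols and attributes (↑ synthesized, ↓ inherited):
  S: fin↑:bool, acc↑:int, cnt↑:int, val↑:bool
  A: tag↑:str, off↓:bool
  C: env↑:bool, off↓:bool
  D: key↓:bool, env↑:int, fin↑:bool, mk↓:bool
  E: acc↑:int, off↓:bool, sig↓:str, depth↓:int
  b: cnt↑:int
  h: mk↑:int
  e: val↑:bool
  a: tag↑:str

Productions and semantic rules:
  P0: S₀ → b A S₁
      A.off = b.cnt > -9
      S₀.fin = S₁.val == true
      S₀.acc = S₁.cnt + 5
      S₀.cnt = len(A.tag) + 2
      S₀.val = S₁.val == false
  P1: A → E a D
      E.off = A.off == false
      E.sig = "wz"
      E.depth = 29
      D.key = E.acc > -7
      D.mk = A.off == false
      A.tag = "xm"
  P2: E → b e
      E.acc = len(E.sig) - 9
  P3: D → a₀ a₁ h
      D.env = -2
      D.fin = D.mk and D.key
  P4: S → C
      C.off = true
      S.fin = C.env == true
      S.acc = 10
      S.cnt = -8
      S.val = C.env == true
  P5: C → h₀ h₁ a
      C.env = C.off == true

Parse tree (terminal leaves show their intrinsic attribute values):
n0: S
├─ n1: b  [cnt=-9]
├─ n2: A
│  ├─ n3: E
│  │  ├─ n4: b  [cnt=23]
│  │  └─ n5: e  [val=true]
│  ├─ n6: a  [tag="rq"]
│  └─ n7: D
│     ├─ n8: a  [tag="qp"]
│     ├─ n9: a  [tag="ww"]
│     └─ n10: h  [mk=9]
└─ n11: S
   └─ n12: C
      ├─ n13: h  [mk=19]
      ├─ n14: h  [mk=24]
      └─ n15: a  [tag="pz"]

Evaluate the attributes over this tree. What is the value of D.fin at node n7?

false

1. n1.cnt = -9  [terminal]
2. n2.off = false  [b.cnt > -9]
3. n3.off = true  [A.off == false]
4. n3.sig = "wz"  ["wz"]
5. n3.depth = 29  [29]
6. n4.cnt = 23  [terminal]
7. n5.val = true  [terminal]
8. n3.acc = -7  [len(E.sig) - 9]
9. n6.tag = "rq"  [terminal]
10. n7.key = false  [E.acc > -7]
11. n7.mk = true  [A.off == false]
12. n8.tag = "qp"  [terminal]
13. n9.tag = "ww"  [terminal]
14. n10.mk = 9  [terminal]
15. n7.env = -2  [-2]
16. n7.fin = false  [D.mk and D.key]
17. n2.tag = "xm"  ["xm"]
18. n12.off = true  [true]
19. n13.mk = 19  [terminal]
20. n14.mk = 24  [terminal]
21. n15.tag = "pz"  [terminal]
22. n12.env = true  [C.off == true]
23. n11.fin = true  [C.env == true]
24. n11.acc = 10  [10]
25. n11.cnt = -8  [-8]
26. n11.val = true  [C.env == true]
27. n0.fin = true  [S₁.val == true]
28. n0.acc = -3  [S₁.cnt + 5]
29. n0.cnt = 4  [len(A.tag) + 2]
30. n0.val = false  [S₁.val == false]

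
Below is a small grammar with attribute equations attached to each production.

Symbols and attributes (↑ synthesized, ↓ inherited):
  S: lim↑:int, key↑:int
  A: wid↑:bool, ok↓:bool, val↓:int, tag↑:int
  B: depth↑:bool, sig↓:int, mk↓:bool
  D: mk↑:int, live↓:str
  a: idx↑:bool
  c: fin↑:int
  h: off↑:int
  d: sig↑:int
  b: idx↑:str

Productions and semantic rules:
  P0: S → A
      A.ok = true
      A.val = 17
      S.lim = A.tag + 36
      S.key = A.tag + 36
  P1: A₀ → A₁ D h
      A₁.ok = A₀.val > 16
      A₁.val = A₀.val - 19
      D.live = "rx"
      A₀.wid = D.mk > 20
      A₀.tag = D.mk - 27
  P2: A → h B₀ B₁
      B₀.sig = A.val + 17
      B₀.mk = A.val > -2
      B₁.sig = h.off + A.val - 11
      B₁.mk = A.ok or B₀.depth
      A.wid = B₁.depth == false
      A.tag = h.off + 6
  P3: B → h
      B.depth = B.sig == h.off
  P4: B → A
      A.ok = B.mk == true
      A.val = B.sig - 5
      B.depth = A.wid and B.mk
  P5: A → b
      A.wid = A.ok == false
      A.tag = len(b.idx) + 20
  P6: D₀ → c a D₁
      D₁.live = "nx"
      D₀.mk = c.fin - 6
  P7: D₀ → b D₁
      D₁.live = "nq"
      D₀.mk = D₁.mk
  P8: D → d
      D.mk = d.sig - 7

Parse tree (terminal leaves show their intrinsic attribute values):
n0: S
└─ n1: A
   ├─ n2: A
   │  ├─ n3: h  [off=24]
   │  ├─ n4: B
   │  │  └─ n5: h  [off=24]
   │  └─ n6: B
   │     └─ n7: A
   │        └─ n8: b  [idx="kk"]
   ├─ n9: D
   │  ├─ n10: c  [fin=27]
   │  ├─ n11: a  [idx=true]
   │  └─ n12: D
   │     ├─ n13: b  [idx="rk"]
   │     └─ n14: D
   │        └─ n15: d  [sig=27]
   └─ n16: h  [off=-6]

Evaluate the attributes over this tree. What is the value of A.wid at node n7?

false

1. n1.ok = true  [true]
2. n1.val = 17  [17]
3. n2.ok = true  [A₀.val > 16]
4. n2.val = -2  [A₀.val - 19]
5. n3.off = 24  [terminal]
6. n4.sig = 15  [A.val + 17]
7. n4.mk = false  [A.val > -2]
8. n5.off = 24  [terminal]
9. n4.depth = false  [B.sig == h.off]
10. n6.sig = 11  [h.off + A.val - 11]
11. n6.mk = true  [A.ok or B₀.depth]
12. n7.ok = true  [B.mk == true]
13. n7.val = 6  [B.sig - 5]
14. n8.idx = "kk"  [terminal]
15. n7.wid = false  [A.ok == false]
16. n7.tag = 22  [len(b.idx) + 20]
17. n6.depth = false  [A.wid and B.mk]
18. n2.wid = true  [B₁.depth == false]
19. n2.tag = 30  [h.off + 6]
20. n9.live = "rx"  ["rx"]
21. n10.fin = 27  [terminal]
22. n11.idx = true  [terminal]
23. n12.live = "nx"  ["nx"]
24. n13.idx = "rk"  [terminal]
25. n14.live = "nq"  ["nq"]
26. n15.sig = 27  [terminal]
27. n14.mk = 20  [d.sig - 7]
28. n12.mk = 20  [D₁.mk]
29. n9.mk = 21  [c.fin - 6]
30. n16.off = -6  [terminal]
31. n1.wid = true  [D.mk > 20]
32. n1.tag = -6  [D.mk - 27]
33. n0.lim = 30  [A.tag + 36]
34. n0.key = 30  [A.tag + 36]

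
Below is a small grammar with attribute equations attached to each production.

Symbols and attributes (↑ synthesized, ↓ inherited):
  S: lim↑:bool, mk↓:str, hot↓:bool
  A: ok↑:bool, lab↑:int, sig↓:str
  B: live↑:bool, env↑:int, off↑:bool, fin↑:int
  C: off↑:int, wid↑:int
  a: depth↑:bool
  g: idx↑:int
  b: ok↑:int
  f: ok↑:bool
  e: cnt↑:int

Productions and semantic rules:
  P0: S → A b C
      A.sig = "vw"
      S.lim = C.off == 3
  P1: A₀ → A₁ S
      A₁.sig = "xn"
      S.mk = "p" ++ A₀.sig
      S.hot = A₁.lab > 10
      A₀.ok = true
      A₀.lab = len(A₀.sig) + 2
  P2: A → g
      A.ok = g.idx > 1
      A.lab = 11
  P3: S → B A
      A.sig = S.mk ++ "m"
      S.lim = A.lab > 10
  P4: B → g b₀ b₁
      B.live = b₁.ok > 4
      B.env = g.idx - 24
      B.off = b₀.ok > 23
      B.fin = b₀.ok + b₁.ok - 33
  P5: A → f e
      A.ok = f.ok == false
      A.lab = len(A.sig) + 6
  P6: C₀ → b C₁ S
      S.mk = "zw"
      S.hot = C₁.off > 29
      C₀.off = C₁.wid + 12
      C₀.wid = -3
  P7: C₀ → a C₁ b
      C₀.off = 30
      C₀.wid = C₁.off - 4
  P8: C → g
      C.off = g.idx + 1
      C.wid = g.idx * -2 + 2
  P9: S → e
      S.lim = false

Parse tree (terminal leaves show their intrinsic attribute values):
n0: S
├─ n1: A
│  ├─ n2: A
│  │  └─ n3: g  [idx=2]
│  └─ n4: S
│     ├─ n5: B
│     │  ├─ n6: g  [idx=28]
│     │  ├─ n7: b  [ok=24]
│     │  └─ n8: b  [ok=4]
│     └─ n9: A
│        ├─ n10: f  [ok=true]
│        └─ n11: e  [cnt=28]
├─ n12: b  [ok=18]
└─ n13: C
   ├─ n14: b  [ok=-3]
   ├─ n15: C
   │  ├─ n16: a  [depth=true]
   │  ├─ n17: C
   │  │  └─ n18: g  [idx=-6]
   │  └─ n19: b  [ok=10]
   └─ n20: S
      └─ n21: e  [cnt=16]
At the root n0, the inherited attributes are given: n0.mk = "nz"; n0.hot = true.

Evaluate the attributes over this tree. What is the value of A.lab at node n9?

10

1. n0.mk = "nz"  [given at root]
2. n0.hot = true  [given at root]
3. n1.sig = "vw"  ["vw"]
4. n2.sig = "xn"  ["xn"]
5. n3.idx = 2  [terminal]
6. n2.ok = true  [g.idx > 1]
7. n2.lab = 11  [11]
8. n4.mk = "pvw"  ["p" ++ A₀.sig]
9. n4.hot = true  [A₁.lab > 10]
10. n6.idx = 28  [terminal]
11. n7.ok = 24  [terminal]
12. n8.ok = 4  [terminal]
13. n5.live = false  [b₁.ok > 4]
14. n5.env = 4  [g.idx - 24]
15. n5.off = true  [b₀.ok > 23]
16. n5.fin = -5  [b₀.ok + b₁.ok - 33]
17. n9.sig = "pvwm"  [S.mk ++ "m"]
18. n10.ok = true  [terminal]
19. n11.cnt = 28  [terminal]
20. n9.ok = false  [f.ok == false]
21. n9.lab = 10  [len(A.sig) + 6]
22. n4.lim = false  [A.lab > 10]
23. n1.ok = true  [true]
24. n1.lab = 4  [len(A₀.sig) + 2]
25. n12.ok = 18  [terminal]
26. n14.ok = -3  [terminal]
27. n16.depth = true  [terminal]
28. n18.idx = -6  [terminal]
29. n17.off = -5  [g.idx + 1]
30. n17.wid = 14  [g.idx * -2 + 2]
31. n19.ok = 10  [terminal]
32. n15.off = 30  [30]
33. n15.wid = -9  [C₁.off - 4]
34. n20.mk = "zw"  ["zw"]
35. n20.hot = true  [C₁.off > 29]
36. n21.cnt = 16  [terminal]
37. n20.lim = false  [false]
38. n13.off = 3  [C₁.wid + 12]
39. n13.wid = -3  [-3]
40. n0.lim = true  [C.off == 3]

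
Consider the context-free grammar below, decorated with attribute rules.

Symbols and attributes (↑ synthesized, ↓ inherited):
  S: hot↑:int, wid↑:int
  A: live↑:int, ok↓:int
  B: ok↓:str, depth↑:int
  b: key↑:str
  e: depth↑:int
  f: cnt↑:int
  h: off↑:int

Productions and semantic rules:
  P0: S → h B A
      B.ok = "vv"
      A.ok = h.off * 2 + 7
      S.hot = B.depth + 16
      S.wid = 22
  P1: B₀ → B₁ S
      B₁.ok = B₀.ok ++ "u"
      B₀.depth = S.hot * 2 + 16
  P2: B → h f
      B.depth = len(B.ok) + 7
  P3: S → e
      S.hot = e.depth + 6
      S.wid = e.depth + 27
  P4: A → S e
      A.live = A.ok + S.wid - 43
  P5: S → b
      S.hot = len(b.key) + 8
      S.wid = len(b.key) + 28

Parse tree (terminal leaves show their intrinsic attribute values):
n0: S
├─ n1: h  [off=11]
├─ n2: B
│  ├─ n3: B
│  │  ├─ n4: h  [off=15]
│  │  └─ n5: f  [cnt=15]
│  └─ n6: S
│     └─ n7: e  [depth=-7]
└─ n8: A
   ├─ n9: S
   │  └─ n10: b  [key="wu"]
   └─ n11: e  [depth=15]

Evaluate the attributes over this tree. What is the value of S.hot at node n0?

30

1. n1.off = 11  [terminal]
2. n2.ok = "vv"  ["vv"]
3. n3.ok = "vvu"  [B₀.ok ++ "u"]
4. n4.off = 15  [terminal]
5. n5.cnt = 15  [terminal]
6. n3.depth = 10  [len(B.ok) + 7]
7. n7.depth = -7  [terminal]
8. n6.hot = -1  [e.depth + 6]
9. n6.wid = 20  [e.depth + 27]
10. n2.depth = 14  [S.hot * 2 + 16]
11. n8.ok = 29  [h.off * 2 + 7]
12. n10.key = "wu"  [terminal]
13. n9.hot = 10  [len(b.key) + 8]
14. n9.wid = 30  [len(b.key) + 28]
15. n11.depth = 15  [terminal]
16. n8.live = 16  [A.ok + S.wid - 43]
17. n0.hot = 30  [B.depth + 16]
18. n0.wid = 22  [22]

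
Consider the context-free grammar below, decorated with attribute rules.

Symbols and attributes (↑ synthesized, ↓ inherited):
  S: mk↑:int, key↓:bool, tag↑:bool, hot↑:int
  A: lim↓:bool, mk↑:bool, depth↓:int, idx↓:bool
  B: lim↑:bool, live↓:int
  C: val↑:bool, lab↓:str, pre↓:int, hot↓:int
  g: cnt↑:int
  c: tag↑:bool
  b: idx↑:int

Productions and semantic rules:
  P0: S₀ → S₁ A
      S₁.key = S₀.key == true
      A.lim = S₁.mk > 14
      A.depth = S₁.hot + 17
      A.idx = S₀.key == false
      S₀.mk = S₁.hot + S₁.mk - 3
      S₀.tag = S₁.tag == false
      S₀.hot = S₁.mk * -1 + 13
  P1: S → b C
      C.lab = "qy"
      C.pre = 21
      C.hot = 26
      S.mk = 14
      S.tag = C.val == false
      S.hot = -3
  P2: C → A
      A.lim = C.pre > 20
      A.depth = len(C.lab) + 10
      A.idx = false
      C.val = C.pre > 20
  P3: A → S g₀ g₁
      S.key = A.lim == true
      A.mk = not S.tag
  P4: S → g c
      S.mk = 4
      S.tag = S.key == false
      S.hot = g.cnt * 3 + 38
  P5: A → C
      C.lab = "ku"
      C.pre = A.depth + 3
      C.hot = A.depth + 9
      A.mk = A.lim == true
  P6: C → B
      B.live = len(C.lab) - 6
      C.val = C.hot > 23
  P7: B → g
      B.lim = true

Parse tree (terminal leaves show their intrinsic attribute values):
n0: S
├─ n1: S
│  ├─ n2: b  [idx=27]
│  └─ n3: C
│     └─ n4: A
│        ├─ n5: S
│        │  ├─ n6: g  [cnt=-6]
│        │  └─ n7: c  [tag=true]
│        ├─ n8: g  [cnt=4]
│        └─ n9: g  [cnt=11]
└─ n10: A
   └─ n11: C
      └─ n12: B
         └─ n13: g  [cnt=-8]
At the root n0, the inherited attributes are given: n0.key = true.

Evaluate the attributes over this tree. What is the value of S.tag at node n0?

1. n0.key = true  [given at root]
2. n1.key = true  [S₀.key == true]
3. n2.idx = 27  [terminal]
4. n3.lab = "qy"  ["qy"]
5. n3.pre = 21  [21]
6. n3.hot = 26  [26]
7. n4.lim = true  [C.pre > 20]
8. n4.depth = 12  [len(C.lab) + 10]
9. n4.idx = false  [false]
10. n5.key = true  [A.lim == true]
11. n6.cnt = -6  [terminal]
12. n7.tag = true  [terminal]
13. n5.mk = 4  [4]
14. n5.tag = false  [S.key == false]
15. n5.hot = 20  [g.cnt * 3 + 38]
16. n8.cnt = 4  [terminal]
17. n9.cnt = 11  [terminal]
18. n4.mk = true  [not S.tag]
19. n3.val = true  [C.pre > 20]
20. n1.mk = 14  [14]
21. n1.tag = false  [C.val == false]
22. n1.hot = -3  [-3]
23. n10.lim = false  [S₁.mk > 14]
24. n10.depth = 14  [S₁.hot + 17]
25. n10.idx = false  [S₀.key == false]
26. n11.lab = "ku"  ["ku"]
27. n11.pre = 17  [A.depth + 3]
28. n11.hot = 23  [A.depth + 9]
29. n12.live = -4  [len(C.lab) - 6]
30. n13.cnt = -8  [terminal]
31. n12.lim = true  [true]
32. n11.val = false  [C.hot > 23]
33. n10.mk = false  [A.lim == true]
34. n0.mk = 8  [S₁.hot + S₁.mk - 3]
35. n0.tag = true  [S₁.tag == false]
36. n0.hot = -1  [S₁.mk * -1 + 13]

true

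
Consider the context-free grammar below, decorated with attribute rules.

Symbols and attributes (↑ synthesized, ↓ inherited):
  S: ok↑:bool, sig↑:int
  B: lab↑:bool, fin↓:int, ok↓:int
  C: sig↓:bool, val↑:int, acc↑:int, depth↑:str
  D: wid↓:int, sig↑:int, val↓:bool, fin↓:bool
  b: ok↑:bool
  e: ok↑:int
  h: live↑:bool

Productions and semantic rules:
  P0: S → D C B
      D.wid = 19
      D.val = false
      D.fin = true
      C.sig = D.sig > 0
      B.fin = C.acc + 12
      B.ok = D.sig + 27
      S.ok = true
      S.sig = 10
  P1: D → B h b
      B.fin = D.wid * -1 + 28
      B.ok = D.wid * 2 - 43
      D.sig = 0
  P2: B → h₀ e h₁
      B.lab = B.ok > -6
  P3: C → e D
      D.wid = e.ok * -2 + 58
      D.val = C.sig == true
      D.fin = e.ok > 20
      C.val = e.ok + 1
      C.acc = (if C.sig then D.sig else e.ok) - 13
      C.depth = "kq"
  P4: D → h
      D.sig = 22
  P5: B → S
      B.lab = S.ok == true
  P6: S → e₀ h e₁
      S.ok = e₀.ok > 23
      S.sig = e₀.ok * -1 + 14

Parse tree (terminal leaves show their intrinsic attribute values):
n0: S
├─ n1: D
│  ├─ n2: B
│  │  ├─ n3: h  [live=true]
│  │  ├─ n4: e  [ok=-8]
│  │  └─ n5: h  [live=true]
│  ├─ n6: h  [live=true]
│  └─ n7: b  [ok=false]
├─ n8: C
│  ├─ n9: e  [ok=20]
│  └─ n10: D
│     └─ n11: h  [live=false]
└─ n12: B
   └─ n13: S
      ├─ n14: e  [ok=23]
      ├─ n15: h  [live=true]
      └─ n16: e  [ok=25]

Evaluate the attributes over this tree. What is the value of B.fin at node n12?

19

1. n1.wid = 19  [19]
2. n1.val = false  [false]
3. n1.fin = true  [true]
4. n2.fin = 9  [D.wid * -1 + 28]
5. n2.ok = -5  [D.wid * 2 - 43]
6. n3.live = true  [terminal]
7. n4.ok = -8  [terminal]
8. n5.live = true  [terminal]
9. n2.lab = true  [B.ok > -6]
10. n6.live = true  [terminal]
11. n7.ok = false  [terminal]
12. n1.sig = 0  [0]
13. n8.sig = false  [D.sig > 0]
14. n9.ok = 20  [terminal]
15. n10.wid = 18  [e.ok * -2 + 58]
16. n10.val = false  [C.sig == true]
17. n10.fin = false  [e.ok > 20]
18. n11.live = false  [terminal]
19. n10.sig = 22  [22]
20. n8.val = 21  [e.ok + 1]
21. n8.acc = 7  [(if C.sig then D.sig else e.ok) - 13]
22. n8.depth = "kq"  ["kq"]
23. n12.fin = 19  [C.acc + 12]
24. n12.ok = 27  [D.sig + 27]
25. n14.ok = 23  [terminal]
26. n15.live = true  [terminal]
27. n16.ok = 25  [terminal]
28. n13.ok = false  [e₀.ok > 23]
29. n13.sig = -9  [e₀.ok * -1 + 14]
30. n12.lab = false  [S.ok == true]
31. n0.ok = true  [true]
32. n0.sig = 10  [10]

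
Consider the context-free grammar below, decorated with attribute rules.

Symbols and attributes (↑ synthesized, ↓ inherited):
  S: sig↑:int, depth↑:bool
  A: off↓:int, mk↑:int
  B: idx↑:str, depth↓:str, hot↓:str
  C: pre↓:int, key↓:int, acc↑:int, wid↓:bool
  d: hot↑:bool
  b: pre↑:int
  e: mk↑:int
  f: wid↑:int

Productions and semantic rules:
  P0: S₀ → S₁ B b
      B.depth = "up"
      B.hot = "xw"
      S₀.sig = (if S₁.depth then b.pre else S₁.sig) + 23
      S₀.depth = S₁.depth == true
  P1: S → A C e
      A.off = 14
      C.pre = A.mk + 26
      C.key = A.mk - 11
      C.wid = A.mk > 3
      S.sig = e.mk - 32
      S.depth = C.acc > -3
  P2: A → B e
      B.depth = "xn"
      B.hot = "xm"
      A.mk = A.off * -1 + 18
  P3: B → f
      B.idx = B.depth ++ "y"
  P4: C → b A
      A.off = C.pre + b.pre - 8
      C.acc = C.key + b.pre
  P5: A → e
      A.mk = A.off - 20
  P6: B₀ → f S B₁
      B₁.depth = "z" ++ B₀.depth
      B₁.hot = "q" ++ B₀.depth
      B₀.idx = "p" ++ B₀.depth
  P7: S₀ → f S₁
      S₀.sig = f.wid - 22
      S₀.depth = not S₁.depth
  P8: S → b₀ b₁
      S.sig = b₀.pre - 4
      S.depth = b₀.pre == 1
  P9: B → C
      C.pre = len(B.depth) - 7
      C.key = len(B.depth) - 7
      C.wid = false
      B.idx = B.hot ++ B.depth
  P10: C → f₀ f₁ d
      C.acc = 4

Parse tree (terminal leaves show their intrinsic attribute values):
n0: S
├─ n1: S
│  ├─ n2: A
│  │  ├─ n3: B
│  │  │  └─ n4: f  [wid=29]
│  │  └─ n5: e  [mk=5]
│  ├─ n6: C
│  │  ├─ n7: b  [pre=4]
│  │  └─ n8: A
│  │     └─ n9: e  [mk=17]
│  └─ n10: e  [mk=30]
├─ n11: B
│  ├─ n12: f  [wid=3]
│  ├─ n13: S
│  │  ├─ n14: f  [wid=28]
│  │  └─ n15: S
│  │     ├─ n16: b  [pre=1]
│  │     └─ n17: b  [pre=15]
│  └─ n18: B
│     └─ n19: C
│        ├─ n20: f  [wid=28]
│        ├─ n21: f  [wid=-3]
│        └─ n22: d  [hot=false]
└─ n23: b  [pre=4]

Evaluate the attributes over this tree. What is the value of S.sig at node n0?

1. n2.off = 14  [14]
2. n3.depth = "xn"  ["xn"]
3. n3.hot = "xm"  ["xm"]
4. n4.wid = 29  [terminal]
5. n3.idx = "xny"  [B.depth ++ "y"]
6. n5.mk = 5  [terminal]
7. n2.mk = 4  [A.off * -1 + 18]
8. n6.pre = 30  [A.mk + 26]
9. n6.key = -7  [A.mk - 11]
10. n6.wid = true  [A.mk > 3]
11. n7.pre = 4  [terminal]
12. n8.off = 26  [C.pre + b.pre - 8]
13. n9.mk = 17  [terminal]
14. n8.mk = 6  [A.off - 20]
15. n6.acc = -3  [C.key + b.pre]
16. n10.mk = 30  [terminal]
17. n1.sig = -2  [e.mk - 32]
18. n1.depth = false  [C.acc > -3]
19. n11.depth = "up"  ["up"]
20. n11.hot = "xw"  ["xw"]
21. n12.wid = 3  [terminal]
22. n14.wid = 28  [terminal]
23. n16.pre = 1  [terminal]
24. n17.pre = 15  [terminal]
25. n15.sig = -3  [b₀.pre - 4]
26. n15.depth = true  [b₀.pre == 1]
27. n13.sig = 6  [f.wid - 22]
28. n13.depth = false  [not S₁.depth]
29. n18.depth = "zup"  ["z" ++ B₀.depth]
30. n18.hot = "qup"  ["q" ++ B₀.depth]
31. n19.pre = -4  [len(B.depth) - 7]
32. n19.key = -4  [len(B.depth) - 7]
33. n19.wid = false  [false]
34. n20.wid = 28  [terminal]
35. n21.wid = -3  [terminal]
36. n22.hot = false  [terminal]
37. n19.acc = 4  [4]
38. n18.idx = "qupzup"  [B.hot ++ B.depth]
39. n11.idx = "pup"  ["p" ++ B₀.depth]
40. n23.pre = 4  [terminal]
41. n0.sig = 21  [(if S₁.depth then b.pre else S₁.sig) + 23]
42. n0.depth = false  [S₁.depth == true]

21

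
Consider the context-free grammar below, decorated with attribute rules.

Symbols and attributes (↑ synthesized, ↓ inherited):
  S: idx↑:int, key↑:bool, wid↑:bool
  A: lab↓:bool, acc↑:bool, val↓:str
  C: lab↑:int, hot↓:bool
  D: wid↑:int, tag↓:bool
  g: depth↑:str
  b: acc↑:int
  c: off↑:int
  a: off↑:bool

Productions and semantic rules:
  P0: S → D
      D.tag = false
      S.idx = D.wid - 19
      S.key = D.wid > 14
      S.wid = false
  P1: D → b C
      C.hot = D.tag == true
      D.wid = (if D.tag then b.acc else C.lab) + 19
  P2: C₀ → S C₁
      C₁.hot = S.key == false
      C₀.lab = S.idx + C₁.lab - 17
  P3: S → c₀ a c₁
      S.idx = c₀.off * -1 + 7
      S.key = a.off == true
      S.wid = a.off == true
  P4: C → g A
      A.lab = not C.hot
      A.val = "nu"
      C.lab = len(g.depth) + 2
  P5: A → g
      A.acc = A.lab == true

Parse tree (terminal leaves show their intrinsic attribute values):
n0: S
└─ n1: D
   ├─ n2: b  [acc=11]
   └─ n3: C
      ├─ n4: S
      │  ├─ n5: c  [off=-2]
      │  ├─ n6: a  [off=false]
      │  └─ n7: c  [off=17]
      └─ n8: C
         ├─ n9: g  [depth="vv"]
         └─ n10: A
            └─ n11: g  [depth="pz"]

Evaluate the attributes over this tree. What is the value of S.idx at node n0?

-4

1. n1.tag = false  [false]
2. n2.acc = 11  [terminal]
3. n3.hot = false  [D.tag == true]
4. n5.off = -2  [terminal]
5. n6.off = false  [terminal]
6. n7.off = 17  [terminal]
7. n4.idx = 9  [c₀.off * -1 + 7]
8. n4.key = false  [a.off == true]
9. n4.wid = false  [a.off == true]
10. n8.hot = true  [S.key == false]
11. n9.depth = "vv"  [terminal]
12. n10.lab = false  [not C.hot]
13. n10.val = "nu"  ["nu"]
14. n11.depth = "pz"  [terminal]
15. n10.acc = false  [A.lab == true]
16. n8.lab = 4  [len(g.depth) + 2]
17. n3.lab = -4  [S.idx + C₁.lab - 17]
18. n1.wid = 15  [(if D.tag then b.acc else C.lab) + 19]
19. n0.idx = -4  [D.wid - 19]
20. n0.key = true  [D.wid > 14]
21. n0.wid = false  [false]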